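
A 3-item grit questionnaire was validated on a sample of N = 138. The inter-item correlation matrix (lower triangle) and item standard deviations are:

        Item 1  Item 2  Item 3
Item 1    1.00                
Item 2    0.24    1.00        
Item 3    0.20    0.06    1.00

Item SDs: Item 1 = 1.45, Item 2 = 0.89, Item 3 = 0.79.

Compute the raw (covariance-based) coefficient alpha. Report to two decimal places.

coefficient alpha = 0.37

Σσ²ᵢ = 1.45² + 0.89² + 0.79² = 3.5187
Covariances σ_ij = r_ij · s_i · s_j:
  σ(Item 1,Item 2) = 0.24 × 1.45 × 0.89 = 0.3097
  σ(Item 1,Item 3) = 0.20 × 1.45 × 0.79 = 0.2291
  σ(Item 2,Item 3) = 0.06 × 0.89 × 0.79 = 0.0422
σ²_T = Σσ²ᵢ + 2·Σσ_ij = 3.5187 + 2 × 0.5810 = 4.6807
α = (3/2)·(1 − 3.5187/4.6807) = 0.37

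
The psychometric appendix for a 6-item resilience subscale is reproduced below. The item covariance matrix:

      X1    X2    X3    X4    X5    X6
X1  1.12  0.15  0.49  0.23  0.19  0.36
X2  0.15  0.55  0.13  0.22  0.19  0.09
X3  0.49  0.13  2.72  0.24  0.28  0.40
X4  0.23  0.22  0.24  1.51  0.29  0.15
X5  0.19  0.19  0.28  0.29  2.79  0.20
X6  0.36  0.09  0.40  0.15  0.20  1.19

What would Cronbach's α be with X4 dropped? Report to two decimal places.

Remaining items: X1, X2, X3, X5, X6 (k = 5).
Σσᵢ² = 1.12 + 0.55 + 2.72 + 2.79 + 1.19 = 8.37
Var(T) = 8.37 + 2 × 2.48 = 13.33
α (item deleted) = (5/4)·(1 − 8.37/13.33) = 0.47

Cronbach's α = 0.47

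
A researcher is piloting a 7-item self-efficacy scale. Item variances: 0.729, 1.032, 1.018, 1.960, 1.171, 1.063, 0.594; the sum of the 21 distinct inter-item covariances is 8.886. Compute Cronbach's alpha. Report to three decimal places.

ΣVar(i) = 0.729 + 1.032 + 1.018 + 1.960 + 1.171 + 1.063 + 0.594 = 7.567
Sum of distinct covariances = 8.886
σ²_total = ΣVar(i) + 2·Σcov = 7.567 + 2 × 8.886 = 25.339
α = (7/6)·(1 − 7.567/25.339) = 0.818

Cronbach's alpha = 0.818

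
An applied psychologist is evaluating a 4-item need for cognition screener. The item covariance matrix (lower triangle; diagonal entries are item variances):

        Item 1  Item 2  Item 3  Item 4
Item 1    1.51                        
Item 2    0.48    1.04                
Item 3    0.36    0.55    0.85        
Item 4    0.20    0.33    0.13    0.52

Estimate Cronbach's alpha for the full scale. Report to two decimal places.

ΣVar(i) = 1.51 + 1.04 + 0.85 + 0.52 = 3.92
Sum of the distinct covariances = 2.05
total variance = 3.92 + 2 × 2.05 = 8.02
α = (k/(k−1))·(1 − ΣVar(i)/total variance) = (4/3)·(1 − 3.92/8.02) = 0.68

Cronbach's alpha = 0.68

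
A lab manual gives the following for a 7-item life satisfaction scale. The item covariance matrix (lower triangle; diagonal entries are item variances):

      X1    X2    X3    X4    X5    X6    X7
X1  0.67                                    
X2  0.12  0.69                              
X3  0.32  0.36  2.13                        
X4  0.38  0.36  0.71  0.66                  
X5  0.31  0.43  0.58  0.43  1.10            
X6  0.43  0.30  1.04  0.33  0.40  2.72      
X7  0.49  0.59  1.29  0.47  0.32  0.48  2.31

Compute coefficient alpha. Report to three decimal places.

Σσᵢ² = 0.67 + 0.69 + 2.13 + 0.66 + 1.10 + 2.72 + 2.31 = 10.28
Sum of off-diagonal covariances = 10.14
σ²_total = 10.28 + 2 × 10.14 = 30.56
α = (k/(k−1))·(1 − Σσᵢ²/σ²_total) = (7/6)·(1 − 10.28/30.56) = 0.774

α = 0.774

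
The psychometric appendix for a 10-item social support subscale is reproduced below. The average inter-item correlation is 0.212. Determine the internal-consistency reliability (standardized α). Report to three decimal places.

standardized α = 0.729

Standardized α = k·r̄ / (1 + (k−1)·r̄) = 10 × 0.212 / (1 + 9 × 0.212)
  = 2.1200 / 2.9080 = 0.729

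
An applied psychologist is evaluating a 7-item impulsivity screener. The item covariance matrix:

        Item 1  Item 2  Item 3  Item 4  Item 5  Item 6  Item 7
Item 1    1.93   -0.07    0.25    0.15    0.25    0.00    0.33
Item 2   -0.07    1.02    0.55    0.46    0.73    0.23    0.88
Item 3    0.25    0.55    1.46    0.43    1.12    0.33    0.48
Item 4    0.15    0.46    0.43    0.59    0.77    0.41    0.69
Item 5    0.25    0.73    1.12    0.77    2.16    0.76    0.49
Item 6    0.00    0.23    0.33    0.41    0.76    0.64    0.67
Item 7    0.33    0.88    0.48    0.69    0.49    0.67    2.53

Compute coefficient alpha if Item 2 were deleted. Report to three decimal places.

Remaining items: Item 1, Item 3, Item 4, Item 5, Item 6, Item 7 (k = 6).
Σσ²ᵢ = 1.93 + 1.46 + 0.59 + 2.16 + 0.64 + 2.53 = 9.31
Var(T) = 9.31 + 2 × 7.13 = 23.57
α (item deleted) = (6/5)·(1 − 9.31/23.57) = 0.726

α = 0.726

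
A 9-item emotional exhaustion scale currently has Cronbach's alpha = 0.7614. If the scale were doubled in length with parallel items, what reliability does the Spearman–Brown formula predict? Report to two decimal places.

Length factor m = 2
α' = m·α / (1 + (m−1)·α)
   = 2 × 0.7614 / (1 + (2 − 1) × 0.7614)
   = 1.5228 / 1.7614 = 0.86

predicted reliability = 0.86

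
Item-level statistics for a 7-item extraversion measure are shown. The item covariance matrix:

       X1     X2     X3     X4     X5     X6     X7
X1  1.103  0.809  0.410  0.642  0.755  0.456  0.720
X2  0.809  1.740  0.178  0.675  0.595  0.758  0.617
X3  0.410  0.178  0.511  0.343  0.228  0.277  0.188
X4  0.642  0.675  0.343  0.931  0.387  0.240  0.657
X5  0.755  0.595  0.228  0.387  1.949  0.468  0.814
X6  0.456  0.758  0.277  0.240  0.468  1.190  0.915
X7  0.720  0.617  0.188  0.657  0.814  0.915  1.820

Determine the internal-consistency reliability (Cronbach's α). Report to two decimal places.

sum of item variances = 1.103 + 1.740 + 0.511 + 0.931 + 1.949 + 1.190 + 1.820 = 9.244
Sum of off-diagonal covariances = 11.132
Var(T) = 9.244 + 2 × 11.132 = 31.508
α = (k/(k−1))·(1 − sum of item variances/Var(T)) = (7/6)·(1 − 9.244/31.508) = 0.82

α = 0.82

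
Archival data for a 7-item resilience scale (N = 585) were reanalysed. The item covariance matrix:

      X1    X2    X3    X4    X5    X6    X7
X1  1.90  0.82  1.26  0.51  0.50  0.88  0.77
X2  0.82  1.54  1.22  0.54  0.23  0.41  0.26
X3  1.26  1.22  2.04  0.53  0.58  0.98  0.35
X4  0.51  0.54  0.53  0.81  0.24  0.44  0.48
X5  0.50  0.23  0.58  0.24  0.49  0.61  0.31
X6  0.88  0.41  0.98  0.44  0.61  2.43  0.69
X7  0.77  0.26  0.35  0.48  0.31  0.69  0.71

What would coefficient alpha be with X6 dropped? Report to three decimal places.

coefficient alpha = 0.836

Remaining items: X1, X2, X3, X4, X5, X7 (k = 6).
Σσᵢ² = 1.90 + 1.54 + 2.04 + 0.81 + 0.49 + 0.71 = 7.49
σ²_T = 7.49 + 2 × 8.60 = 24.69
α (item deleted) = (6/5)·(1 − 7.49/24.69) = 0.836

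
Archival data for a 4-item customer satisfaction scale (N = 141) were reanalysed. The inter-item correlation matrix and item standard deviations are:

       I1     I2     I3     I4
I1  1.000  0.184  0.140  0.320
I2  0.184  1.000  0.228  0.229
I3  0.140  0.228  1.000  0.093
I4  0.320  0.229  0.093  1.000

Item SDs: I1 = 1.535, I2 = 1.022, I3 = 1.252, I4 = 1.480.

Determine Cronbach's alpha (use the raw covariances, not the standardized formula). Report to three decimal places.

Cronbach's alpha = 0.492

Σσ²ᵢ = 1.535² + 1.022² + 1.252² + 1.480² = 7.1586
Covariances σ_ij = r_ij · s_i · s_j:
  σ(I1,I2) = 0.184 × 1.535 × 1.022 = 0.2887
  σ(I1,I3) = 0.140 × 1.535 × 1.252 = 0.2691
  σ(I1,I4) = 0.320 × 1.535 × 1.480 = 0.7270
  σ(I2,I3) = 0.228 × 1.022 × 1.252 = 0.2917
  σ(I2,I4) = 0.229 × 1.022 × 1.480 = 0.3464
  σ(I3,I4) = 0.093 × 1.252 × 1.480 = 0.1723
σ²_T = Σσ²ᵢ + 2·Σσ_ij = 7.1586 + 2 × 2.0952 = 11.3490
α = (4/3)·(1 − 7.1586/11.3490) = 0.492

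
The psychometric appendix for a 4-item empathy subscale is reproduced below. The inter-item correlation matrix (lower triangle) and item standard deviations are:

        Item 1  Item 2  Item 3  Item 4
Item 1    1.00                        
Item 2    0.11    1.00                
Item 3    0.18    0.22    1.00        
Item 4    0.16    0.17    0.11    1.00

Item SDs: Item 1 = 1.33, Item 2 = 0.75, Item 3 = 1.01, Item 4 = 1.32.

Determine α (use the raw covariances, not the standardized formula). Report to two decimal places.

α = 0.41

Σσ²ᵢ = 1.33² + 0.75² + 1.01² + 1.32² = 5.0939
Covariances σ_ij = r_ij · s_i · s_j:
  σ(Item 1,Item 2) = 0.11 × 1.33 × 0.75 = 0.1097
  σ(Item 1,Item 3) = 0.18 × 1.33 × 1.01 = 0.2418
  σ(Item 1,Item 4) = 0.16 × 1.33 × 1.32 = 0.2809
  σ(Item 2,Item 3) = 0.22 × 0.75 × 1.01 = 0.1667
  σ(Item 2,Item 4) = 0.17 × 0.75 × 1.32 = 0.1683
  σ(Item 3,Item 4) = 0.11 × 1.01 × 1.32 = 0.1467
σ²_T = Σσ²ᵢ + 2·Σσ_ij = 5.0939 + 2 × 1.1141 = 7.3221
α = (4/3)·(1 − 5.0939/7.3221) = 0.41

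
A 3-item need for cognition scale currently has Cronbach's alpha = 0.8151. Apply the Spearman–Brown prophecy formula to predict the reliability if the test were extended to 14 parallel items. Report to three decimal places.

Length factor m = 14/3 = 4.6667
α' = m·α / (1 + (m−1)·α)
   = 14/3 × 0.8151 / (1 + (14/3 − 1) × 0.8151)
   = 3.8038 / 3.9887 = 0.954

predicted reliability = 0.954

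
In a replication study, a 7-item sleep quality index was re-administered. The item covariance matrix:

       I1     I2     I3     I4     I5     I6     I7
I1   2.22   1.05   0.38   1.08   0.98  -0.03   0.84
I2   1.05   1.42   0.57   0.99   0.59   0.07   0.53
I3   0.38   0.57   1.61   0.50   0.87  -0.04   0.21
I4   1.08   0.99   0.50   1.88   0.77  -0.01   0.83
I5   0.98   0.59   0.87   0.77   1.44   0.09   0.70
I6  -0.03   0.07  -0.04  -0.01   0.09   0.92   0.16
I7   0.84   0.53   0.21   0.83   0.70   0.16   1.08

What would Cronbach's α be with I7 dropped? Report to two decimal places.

Remaining items: I1, I2, I3, I4, I5, I6 (k = 6).
ΣVar(i) = 2.22 + 1.42 + 1.61 + 1.88 + 1.44 + 0.92 = 9.49
Var(T) = 9.49 + 2 × 7.86 = 25.21
α (item deleted) = (6/5)·(1 − 9.49/25.21) = 0.75

α = 0.75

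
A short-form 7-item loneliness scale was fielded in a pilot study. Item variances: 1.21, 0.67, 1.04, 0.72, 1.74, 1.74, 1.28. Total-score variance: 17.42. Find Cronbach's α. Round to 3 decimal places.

α = 0.604

ΣVar(i) = 1.21 + 0.67 + 1.04 + 0.72 + 1.74 + 1.74 + 1.28 = 8.40
α = (k/(k−1))·(1 − ΣVar(i)/σ²_total) = (7/6)·(1 − 8.40/17.42) = 0.604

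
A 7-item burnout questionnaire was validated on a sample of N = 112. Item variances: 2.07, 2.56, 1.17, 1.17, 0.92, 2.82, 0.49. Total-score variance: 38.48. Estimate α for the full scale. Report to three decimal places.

Σσᵢ² = 2.07 + 2.56 + 1.17 + 1.17 + 0.92 + 2.82 + 0.49 = 11.20
α = (k/(k−1))·(1 − Σσᵢ²/σ²_T) = (7/6)·(1 − 11.20/38.48) = 0.827

α = 0.827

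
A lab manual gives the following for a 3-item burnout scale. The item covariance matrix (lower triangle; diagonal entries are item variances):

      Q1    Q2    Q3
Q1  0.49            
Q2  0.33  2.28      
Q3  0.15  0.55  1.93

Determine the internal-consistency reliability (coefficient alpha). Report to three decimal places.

Σσ²ᵢ = 0.49 + 2.28 + 1.93 = 4.70
Sum of the distinct covariances = 1.03
σ²_total = 4.70 + 2 × 1.03 = 6.76
α = (k/(k−1))·(1 − Σσ²ᵢ/σ²_total) = (3/2)·(1 − 4.70/6.76) = 0.457

coefficient alpha = 0.457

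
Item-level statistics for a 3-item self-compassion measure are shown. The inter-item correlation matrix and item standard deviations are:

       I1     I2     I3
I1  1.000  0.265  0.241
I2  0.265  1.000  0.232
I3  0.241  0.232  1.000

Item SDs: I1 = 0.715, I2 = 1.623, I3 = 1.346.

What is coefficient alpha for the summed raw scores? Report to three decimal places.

Σσ²ᵢ = 0.715² + 1.623² + 1.346² = 4.9571
Covariances σ_ij = r_ij · s_i · s_j:
  σ(I1,I2) = 0.265 × 0.715 × 1.623 = 0.3075
  σ(I1,I3) = 0.241 × 0.715 × 1.346 = 0.2319
  σ(I2,I3) = 0.232 × 1.623 × 1.346 = 0.5068
σ²_T = Σσ²ᵢ + 2·Σσ_ij = 4.9571 + 2 × 1.0462 = 7.0495
α = (3/2)·(1 − 4.9571/7.0495) = 0.445

coefficient alpha = 0.445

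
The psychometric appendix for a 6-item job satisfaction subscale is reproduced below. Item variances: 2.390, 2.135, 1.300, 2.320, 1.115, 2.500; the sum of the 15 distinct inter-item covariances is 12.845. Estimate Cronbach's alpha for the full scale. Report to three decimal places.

Σσ²ᵢ = 2.390 + 2.135 + 1.300 + 2.320 + 1.115 + 2.500 = 11.760
Sum of distinct covariances = 12.845
σ²_total = Σσ²ᵢ + 2·Σcov = 11.760 + 2 × 12.845 = 37.450
α = (6/5)·(1 − 11.760/37.450) = 0.823

Cronbach's alpha = 0.823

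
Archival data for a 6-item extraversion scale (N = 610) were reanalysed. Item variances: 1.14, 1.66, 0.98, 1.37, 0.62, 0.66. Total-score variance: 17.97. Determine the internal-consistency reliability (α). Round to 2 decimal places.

α = 0.77

Σσᵢ² = 1.14 + 1.66 + 0.98 + 1.37 + 0.62 + 0.66 = 6.43
α = (k/(k−1))·(1 − Σσᵢ²/Var(T)) = (6/5)·(1 − 6.43/17.97) = 0.77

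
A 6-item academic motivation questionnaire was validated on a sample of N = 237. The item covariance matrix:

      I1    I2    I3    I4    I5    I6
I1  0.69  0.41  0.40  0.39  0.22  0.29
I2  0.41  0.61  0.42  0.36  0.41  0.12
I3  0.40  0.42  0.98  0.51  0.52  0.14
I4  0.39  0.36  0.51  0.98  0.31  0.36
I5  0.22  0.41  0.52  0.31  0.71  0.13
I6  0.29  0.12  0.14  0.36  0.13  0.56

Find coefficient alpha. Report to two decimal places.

coefficient alpha = 0.83

Σσ²ᵢ = 0.69 + 0.61 + 0.98 + 0.98 + 0.71 + 0.56 = 4.53
Sum of off-diagonal covariances = 4.99
σ²_T = 4.53 + 2 × 4.99 = 14.51
α = (k/(k−1))·(1 − Σσ²ᵢ/σ²_T) = (6/5)·(1 − 4.53/14.51) = 0.83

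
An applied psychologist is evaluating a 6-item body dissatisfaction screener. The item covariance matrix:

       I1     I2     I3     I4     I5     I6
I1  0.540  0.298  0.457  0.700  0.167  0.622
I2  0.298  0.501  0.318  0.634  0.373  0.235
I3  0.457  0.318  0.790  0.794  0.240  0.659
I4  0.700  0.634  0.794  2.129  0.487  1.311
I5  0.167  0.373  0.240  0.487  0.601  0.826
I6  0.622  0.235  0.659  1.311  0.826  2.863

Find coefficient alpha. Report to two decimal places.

sum of item variances = 0.540 + 0.501 + 0.790 + 2.129 + 0.601 + 2.863 = 7.424
Sum of the distinct covariances = 8.121
total variance = 7.424 + 2 × 8.121 = 23.666
α = (k/(k−1))·(1 − sum of item variances/total variance) = (6/5)·(1 − 7.424/23.666) = 0.82

α = 0.82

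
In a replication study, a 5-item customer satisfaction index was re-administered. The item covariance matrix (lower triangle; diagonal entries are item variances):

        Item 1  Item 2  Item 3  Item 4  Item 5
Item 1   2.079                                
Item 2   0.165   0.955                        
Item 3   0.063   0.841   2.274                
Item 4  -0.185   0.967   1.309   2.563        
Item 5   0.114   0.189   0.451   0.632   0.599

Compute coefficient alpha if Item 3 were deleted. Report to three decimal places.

Remaining items: Item 1, Item 2, Item 4, Item 5 (k = 4).
Σσᵢ² = 2.079 + 0.955 + 2.563 + 0.599 = 6.196
σ²_T = 6.196 + 2 × 1.882 = 9.960
α (item deleted) = (4/3)·(1 − 6.196/9.960) = 0.504

α = 0.504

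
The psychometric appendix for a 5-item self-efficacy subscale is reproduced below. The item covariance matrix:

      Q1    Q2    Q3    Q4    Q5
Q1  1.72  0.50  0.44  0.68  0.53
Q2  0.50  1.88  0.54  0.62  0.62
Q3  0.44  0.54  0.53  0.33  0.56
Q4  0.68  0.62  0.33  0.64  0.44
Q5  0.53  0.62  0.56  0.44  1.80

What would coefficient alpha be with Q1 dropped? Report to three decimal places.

Remaining items: Q2, Q3, Q4, Q5 (k = 4).
sum of item variances = 1.88 + 0.53 + 0.64 + 1.80 = 4.85
σ²_total = 4.85 + 2 × 3.11 = 11.07
α (item deleted) = (4/3)·(1 − 4.85/11.07) = 0.749

coefficient alpha = 0.749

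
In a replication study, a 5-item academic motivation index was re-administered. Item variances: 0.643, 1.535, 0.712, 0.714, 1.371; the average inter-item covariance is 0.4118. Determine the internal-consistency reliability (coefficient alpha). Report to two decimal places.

ΣVar(i) = 0.643 + 1.535 + 0.712 + 0.714 + 1.371 = 4.975
Sum of the 10 distinct covariances = 10 × 0.4118 = 4.1180
σ²_T = ΣVar(i) + 2·Σcov = 4.975 + 2 × 4.1180 = 13.2110
α = (5/4)·(1 − 4.975/13.2110) = 0.78

coefficient alpha = 0.78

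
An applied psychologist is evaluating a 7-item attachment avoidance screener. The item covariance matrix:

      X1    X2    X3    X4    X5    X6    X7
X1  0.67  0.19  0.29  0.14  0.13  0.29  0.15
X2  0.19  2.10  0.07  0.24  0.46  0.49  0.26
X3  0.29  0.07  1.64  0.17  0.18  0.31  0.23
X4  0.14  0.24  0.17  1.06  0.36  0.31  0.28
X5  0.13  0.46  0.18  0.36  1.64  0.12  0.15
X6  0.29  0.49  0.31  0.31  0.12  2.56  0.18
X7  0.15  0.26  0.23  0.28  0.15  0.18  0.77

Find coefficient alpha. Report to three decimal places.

coefficient alpha = 0.571

Σσᵢ² = 0.67 + 2.10 + 1.64 + 1.06 + 1.64 + 2.56 + 0.77 = 10.44
Sum of the distinct covariances = 5.00
σ²_total = 10.44 + 2 × 5.00 = 20.44
α = (k/(k−1))·(1 − Σσᵢ²/σ²_total) = (7/6)·(1 − 10.44/20.44) = 0.571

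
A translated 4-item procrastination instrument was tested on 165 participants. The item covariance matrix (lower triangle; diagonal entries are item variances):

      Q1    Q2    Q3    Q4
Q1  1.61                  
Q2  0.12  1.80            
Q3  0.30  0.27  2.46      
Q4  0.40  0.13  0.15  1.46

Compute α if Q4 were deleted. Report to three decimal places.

α = 0.286

Remaining items: Q1, Q2, Q3 (k = 3).
ΣVar(i) = 1.61 + 1.80 + 2.46 = 5.87
total variance = 5.87 + 2 × 0.69 = 7.25
α (item deleted) = (3/2)·(1 − 5.87/7.25) = 0.286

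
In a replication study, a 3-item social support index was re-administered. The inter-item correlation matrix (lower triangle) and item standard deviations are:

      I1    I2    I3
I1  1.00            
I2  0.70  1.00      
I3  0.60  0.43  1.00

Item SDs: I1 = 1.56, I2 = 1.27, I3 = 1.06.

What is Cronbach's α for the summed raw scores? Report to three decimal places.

Σσ²ᵢ = 1.56² + 1.27² + 1.06² = 5.1701
Covariances σ_ij = r_ij · s_i · s_j:
  σ(I1,I2) = 0.70 × 1.56 × 1.27 = 1.3868
  σ(I1,I3) = 0.60 × 1.56 × 1.06 = 0.9922
  σ(I2,I3) = 0.43 × 1.27 × 1.06 = 0.5789
σ²_T = Σσ²ᵢ + 2·Σσ_ij = 5.1701 + 2 × 2.9579 = 11.0859
α = (3/2)·(1 − 5.1701/11.0859) = 0.800

α = 0.800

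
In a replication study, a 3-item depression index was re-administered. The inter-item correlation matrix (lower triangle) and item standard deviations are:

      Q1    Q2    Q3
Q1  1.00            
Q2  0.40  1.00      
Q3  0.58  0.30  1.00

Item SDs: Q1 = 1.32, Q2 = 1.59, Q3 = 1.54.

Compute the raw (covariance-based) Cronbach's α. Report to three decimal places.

Cronbach's α = 0.680

Σσ²ᵢ = 1.32² + 1.59² + 1.54² = 6.6421
Covariances σ_ij = r_ij · s_i · s_j:
  σ(Q1,Q2) = 0.40 × 1.32 × 1.59 = 0.8395
  σ(Q1,Q3) = 0.58 × 1.32 × 1.54 = 1.1790
  σ(Q2,Q3) = 0.30 × 1.59 × 1.54 = 0.7346
σ²_T = Σσ²ᵢ + 2·Σσ_ij = 6.6421 + 2 × 2.7531 = 12.1483
α = (3/2)·(1 − 6.6421/12.1483) = 0.680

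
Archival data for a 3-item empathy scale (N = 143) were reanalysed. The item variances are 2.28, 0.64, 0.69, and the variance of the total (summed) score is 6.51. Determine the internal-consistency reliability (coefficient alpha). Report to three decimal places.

α = 0.668

ΣVar(i) = 2.28 + 0.64 + 0.69 = 3.61
α = (k/(k−1))·(1 − ΣVar(i)/total variance) = (3/2)·(1 − 3.61/6.51) = 0.668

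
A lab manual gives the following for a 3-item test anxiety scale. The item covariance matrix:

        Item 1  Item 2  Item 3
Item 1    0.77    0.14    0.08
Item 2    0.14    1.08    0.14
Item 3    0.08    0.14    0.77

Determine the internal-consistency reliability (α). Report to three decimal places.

Σσ²ᵢ = 0.77 + 1.08 + 0.77 = 2.62
Sum of the distinct covariances = 0.36
σ²_T = 2.62 + 2 × 0.36 = 3.34
α = (k/(k−1))·(1 − Σσ²ᵢ/σ²_T) = (3/2)·(1 − 2.62/3.34) = 0.323

α = 0.323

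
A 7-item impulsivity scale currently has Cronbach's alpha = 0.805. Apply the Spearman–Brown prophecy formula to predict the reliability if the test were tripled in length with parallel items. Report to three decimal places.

Length factor m = 3
α' = m·α / (1 + (m−1)·α)
   = 3 × 0.805 / (1 + (3 − 1) × 0.805)
   = 2.4150 / 2.6100 = 0.925

predicted reliability = 0.925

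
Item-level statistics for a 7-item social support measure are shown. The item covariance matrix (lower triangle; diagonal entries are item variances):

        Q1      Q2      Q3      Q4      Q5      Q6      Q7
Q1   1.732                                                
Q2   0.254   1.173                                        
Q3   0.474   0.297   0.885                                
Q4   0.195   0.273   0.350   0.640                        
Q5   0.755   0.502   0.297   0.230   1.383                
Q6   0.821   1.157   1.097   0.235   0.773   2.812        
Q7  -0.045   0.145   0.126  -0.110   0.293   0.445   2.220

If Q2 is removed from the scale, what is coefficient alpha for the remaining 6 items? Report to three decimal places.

Remaining items: Q1, Q3, Q4, Q5, Q6, Q7 (k = 6).
Σσ²ᵢ = 1.732 + 0.885 + 0.640 + 1.383 + 2.812 + 2.220 = 9.672
σ²_T = 9.672 + 2 × 5.936 = 21.544
α (item deleted) = (6/5)·(1 − 9.672/21.544) = 0.661

α = 0.661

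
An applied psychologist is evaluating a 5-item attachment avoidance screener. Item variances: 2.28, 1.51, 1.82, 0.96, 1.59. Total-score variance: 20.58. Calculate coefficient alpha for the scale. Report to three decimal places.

α = 0.754

ΣVar(i) = 2.28 + 1.51 + 1.82 + 0.96 + 1.59 = 8.16
α = (k/(k−1))·(1 − ΣVar(i)/total variance) = (5/4)·(1 − 8.16/20.58) = 0.754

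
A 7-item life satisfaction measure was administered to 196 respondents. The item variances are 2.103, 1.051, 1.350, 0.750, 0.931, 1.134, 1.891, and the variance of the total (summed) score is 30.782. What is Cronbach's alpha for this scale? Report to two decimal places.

sum of item variances = 2.103 + 1.051 + 1.350 + 0.750 + 0.931 + 1.134 + 1.891 = 9.210
α = (k/(k−1))·(1 − sum of item variances/Var(T)) = (7/6)·(1 − 9.210/30.782) = 0.82

α = 0.82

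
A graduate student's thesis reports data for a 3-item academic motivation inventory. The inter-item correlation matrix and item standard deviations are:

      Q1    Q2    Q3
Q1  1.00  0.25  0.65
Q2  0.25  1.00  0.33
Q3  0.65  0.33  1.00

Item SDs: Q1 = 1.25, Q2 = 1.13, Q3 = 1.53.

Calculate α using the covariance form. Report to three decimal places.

Σσ²ᵢ = 1.25² + 1.13² + 1.53² = 5.1803
Covariances σ_ij = r_ij · s_i · s_j:
  σ(Q1,Q2) = 0.25 × 1.25 × 1.13 = 0.3531
  σ(Q1,Q3) = 0.65 × 1.25 × 1.53 = 1.2431
  σ(Q2,Q3) = 0.33 × 1.13 × 1.53 = 0.5705
σ²_T = Σσ²ᵢ + 2·Σσ_ij = 5.1803 + 2 × 2.1667 = 9.5137
α = (3/2)·(1 − 5.1803/9.5137) = 0.683

α = 0.683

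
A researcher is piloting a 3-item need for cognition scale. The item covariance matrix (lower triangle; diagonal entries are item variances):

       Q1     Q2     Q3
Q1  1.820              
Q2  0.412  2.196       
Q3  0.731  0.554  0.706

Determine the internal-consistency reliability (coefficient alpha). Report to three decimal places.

Σσ²ᵢ = 1.820 + 2.196 + 0.706 = 4.722
Σ_{i<j} σ_ij = 1.697
σ²_T = 4.722 + 2 × 1.697 = 8.116
α = (k/(k−1))·(1 − Σσ²ᵢ/σ²_T) = (3/2)·(1 − 4.722/8.116) = 0.627

coefficient alpha = 0.627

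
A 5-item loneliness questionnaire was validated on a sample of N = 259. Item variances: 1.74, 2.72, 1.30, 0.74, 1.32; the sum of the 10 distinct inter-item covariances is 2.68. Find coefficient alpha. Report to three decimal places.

α = 0.508

Σσᵢ² = 1.74 + 2.72 + 1.30 + 0.74 + 1.32 = 7.82
Sum of distinct covariances = 2.68
Var(T) = Σσᵢ² + 2·Σcov = 7.82 + 2 × 2.68 = 13.18
α = (5/4)·(1 − 7.82/13.18) = 0.508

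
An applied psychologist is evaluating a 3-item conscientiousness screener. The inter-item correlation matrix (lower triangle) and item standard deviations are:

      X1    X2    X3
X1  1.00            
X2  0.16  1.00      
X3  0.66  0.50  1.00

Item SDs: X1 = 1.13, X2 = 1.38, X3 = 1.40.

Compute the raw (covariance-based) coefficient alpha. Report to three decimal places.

Σσ²ᵢ = 1.13² + 1.38² + 1.40² = 5.1413
Covariances σ_ij = r_ij · s_i · s_j:
  σ(X1,X2) = 0.16 × 1.13 × 1.38 = 0.2495
  σ(X1,X3) = 0.66 × 1.13 × 1.40 = 1.0441
  σ(X2,X3) = 0.50 × 1.38 × 1.40 = 0.9660
σ²_T = Σσ²ᵢ + 2·Σσ_ij = 5.1413 + 2 × 2.2596 = 9.6605
α = (3/2)·(1 − 5.1413/9.6605) = 0.702

coefficient alpha = 0.702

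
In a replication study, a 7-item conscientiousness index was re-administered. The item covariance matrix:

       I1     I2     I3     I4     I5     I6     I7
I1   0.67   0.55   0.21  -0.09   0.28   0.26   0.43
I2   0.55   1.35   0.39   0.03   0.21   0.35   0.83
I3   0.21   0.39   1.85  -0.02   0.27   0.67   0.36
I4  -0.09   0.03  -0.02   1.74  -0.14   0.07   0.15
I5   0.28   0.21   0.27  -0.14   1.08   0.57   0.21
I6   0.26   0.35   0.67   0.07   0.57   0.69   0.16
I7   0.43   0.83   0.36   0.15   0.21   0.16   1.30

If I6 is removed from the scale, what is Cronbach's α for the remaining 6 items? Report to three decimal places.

Cronbach's α = 0.575

Remaining items: I1, I2, I3, I4, I5, I7 (k = 6).
ΣVar(i) = 0.67 + 1.35 + 1.85 + 1.74 + 1.08 + 1.30 = 7.99
Var(T) = 7.99 + 2 × 3.67 = 15.33
α (item deleted) = (6/5)·(1 − 7.99/15.33) = 0.575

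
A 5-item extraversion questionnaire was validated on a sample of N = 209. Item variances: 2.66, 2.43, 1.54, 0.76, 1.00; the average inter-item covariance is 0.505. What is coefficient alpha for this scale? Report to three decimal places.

ΣVar(i) = 2.66 + 2.43 + 1.54 + 0.76 + 1.00 = 8.39
Sum of the 10 distinct covariances = 10 × 0.505 = 5.050
σ²_T = ΣVar(i) + 2·Σcov = 8.39 + 2 × 5.050 = 18.490
α = (5/4)·(1 − 8.39/18.490) = 0.683

coefficient alpha = 0.683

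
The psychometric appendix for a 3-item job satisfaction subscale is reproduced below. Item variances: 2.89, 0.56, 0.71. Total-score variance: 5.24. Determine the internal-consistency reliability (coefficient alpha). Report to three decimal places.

α = 0.309

Σσ²ᵢ = 2.89 + 0.56 + 0.71 = 4.16
α = (k/(k−1))·(1 − Σσ²ᵢ/σ²_total) = (3/2)·(1 − 4.16/5.24) = 0.309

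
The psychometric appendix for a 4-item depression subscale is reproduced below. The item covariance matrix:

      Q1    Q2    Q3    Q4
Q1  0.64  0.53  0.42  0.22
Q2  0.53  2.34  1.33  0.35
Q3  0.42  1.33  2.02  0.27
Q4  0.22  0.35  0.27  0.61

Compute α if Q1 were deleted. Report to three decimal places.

Remaining items: Q2, Q3, Q4 (k = 3).
Σσᵢ² = 2.34 + 2.02 + 0.61 = 4.97
total variance = 4.97 + 2 × 1.95 = 8.87
α (item deleted) = (3/2)·(1 − 4.97/8.87) = 0.660

α = 0.660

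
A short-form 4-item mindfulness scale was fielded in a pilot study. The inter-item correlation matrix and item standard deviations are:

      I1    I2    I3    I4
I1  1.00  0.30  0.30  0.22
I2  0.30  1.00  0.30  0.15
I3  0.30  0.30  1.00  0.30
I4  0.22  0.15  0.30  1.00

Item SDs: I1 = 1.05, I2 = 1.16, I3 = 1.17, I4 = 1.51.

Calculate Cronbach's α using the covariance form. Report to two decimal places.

Σσ²ᵢ = 1.05² + 1.16² + 1.17² + 1.51² = 6.0971
Covariances σ_ij = r_ij · s_i · s_j:
  σ(I1,I2) = 0.30 × 1.05 × 1.16 = 0.3654
  σ(I1,I3) = 0.30 × 1.05 × 1.17 = 0.3685
  σ(I1,I4) = 0.22 × 1.05 × 1.51 = 0.3488
  σ(I2,I3) = 0.30 × 1.16 × 1.17 = 0.4072
  σ(I2,I4) = 0.15 × 1.16 × 1.51 = 0.2627
  σ(I3,I4) = 0.30 × 1.17 × 1.51 = 0.5300
σ²_T = Σσ²ᵢ + 2·Σσ_ij = 6.0971 + 2 × 2.2826 = 10.6623
α = (4/3)·(1 − 6.0971/10.6623) = 0.57

α = 0.57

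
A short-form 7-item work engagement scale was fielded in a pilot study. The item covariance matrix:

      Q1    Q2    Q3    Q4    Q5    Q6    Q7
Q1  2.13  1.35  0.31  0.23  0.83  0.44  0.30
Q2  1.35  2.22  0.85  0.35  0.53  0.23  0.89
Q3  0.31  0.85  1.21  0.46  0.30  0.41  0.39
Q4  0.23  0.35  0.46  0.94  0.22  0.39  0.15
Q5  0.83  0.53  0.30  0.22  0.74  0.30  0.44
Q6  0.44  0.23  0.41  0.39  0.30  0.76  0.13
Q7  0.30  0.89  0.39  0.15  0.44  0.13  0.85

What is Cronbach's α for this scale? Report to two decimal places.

Σσ²ᵢ = 2.13 + 2.22 + 1.21 + 0.94 + 0.74 + 0.76 + 0.85 = 8.85
Sum of off-diagonal covariances = 9.50
total variance = 8.85 + 2 × 9.50 = 27.85
α = (k/(k−1))·(1 − Σσ²ᵢ/total variance) = (7/6)·(1 − 8.85/27.85) = 0.80

α = 0.80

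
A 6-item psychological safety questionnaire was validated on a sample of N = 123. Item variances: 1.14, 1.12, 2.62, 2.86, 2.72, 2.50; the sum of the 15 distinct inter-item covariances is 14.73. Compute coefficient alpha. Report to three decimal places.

coefficient alpha = 0.833

Σσᵢ² = 1.14 + 1.12 + 2.62 + 2.86 + 2.72 + 2.50 = 12.96
Sum of distinct covariances = 14.73
σ²_T = Σσᵢ² + 2·Σcov = 12.96 + 2 × 14.73 = 42.42
α = (6/5)·(1 − 12.96/42.42) = 0.833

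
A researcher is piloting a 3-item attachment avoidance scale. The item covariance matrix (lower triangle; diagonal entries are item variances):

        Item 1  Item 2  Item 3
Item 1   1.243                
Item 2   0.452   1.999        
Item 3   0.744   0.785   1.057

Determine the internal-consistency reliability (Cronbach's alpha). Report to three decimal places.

Σσᵢ² = 1.243 + 1.999 + 1.057 = 4.299
Sum of off-diagonal covariances = 1.981
total variance = 4.299 + 2 × 1.981 = 8.261
α = (k/(k−1))·(1 − Σσᵢ²/total variance) = (3/2)·(1 − 4.299/8.261) = 0.719

α = 0.719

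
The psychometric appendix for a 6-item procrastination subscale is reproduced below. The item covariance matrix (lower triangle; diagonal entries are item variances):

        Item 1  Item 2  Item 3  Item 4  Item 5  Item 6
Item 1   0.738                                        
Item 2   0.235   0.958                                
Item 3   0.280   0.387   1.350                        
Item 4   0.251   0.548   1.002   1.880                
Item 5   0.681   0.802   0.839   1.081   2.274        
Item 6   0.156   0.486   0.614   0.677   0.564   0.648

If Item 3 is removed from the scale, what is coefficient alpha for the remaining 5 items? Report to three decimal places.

coefficient alpha = 0.785

Remaining items: Item 1, Item 2, Item 4, Item 5, Item 6 (k = 5).
Σσᵢ² = 0.738 + 0.958 + 1.880 + 2.274 + 0.648 = 6.498
Var(T) = 6.498 + 2 × 5.481 = 17.460
α (item deleted) = (5/4)·(1 − 6.498/17.460) = 0.785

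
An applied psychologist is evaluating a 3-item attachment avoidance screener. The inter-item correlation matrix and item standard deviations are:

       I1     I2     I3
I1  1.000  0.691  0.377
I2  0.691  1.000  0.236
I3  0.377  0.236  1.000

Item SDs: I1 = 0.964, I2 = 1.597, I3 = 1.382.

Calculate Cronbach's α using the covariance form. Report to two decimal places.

Σσ²ᵢ = 0.964² + 1.597² + 1.382² = 5.3896
Covariances σ_ij = r_ij · s_i · s_j:
  σ(I1,I2) = 0.691 × 0.964 × 1.597 = 1.0638
  σ(I1,I3) = 0.377 × 0.964 × 1.382 = 0.5023
  σ(I2,I3) = 0.236 × 1.597 × 1.382 = 0.5209
σ²_T = Σσ²ᵢ + 2·Σσ_ij = 5.3896 + 2 × 2.0870 = 9.5636
α = (3/2)·(1 − 5.3896/9.5636) = 0.65

α = 0.65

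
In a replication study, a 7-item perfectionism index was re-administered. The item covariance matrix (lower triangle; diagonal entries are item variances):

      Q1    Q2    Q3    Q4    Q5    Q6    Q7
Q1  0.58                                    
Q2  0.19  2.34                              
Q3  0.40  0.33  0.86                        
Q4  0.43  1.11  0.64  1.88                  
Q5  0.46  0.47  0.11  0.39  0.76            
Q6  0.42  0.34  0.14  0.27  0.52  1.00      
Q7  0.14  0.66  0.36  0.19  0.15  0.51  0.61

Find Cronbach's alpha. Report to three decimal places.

Cronbach's alpha = 0.784

Σσ²ᵢ = 0.58 + 2.34 + 0.86 + 1.88 + 0.76 + 1.00 + 0.61 = 8.03
Σ_{i<j} σ_ij = 8.23
σ²_T = 8.03 + 2 × 8.23 = 24.49
α = (k/(k−1))·(1 − Σσ²ᵢ/σ²_T) = (7/6)·(1 − 8.03/24.49) = 0.784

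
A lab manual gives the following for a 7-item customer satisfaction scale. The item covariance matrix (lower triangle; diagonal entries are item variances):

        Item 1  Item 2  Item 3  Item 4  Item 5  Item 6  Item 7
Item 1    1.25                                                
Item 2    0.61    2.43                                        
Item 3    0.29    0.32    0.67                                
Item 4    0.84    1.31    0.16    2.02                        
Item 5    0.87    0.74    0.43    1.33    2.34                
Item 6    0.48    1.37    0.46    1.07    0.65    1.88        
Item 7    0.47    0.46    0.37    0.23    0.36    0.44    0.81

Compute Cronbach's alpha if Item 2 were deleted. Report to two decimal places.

α = 0.78

Remaining items: Item 1, Item 3, Item 4, Item 5, Item 6, Item 7 (k = 6).
ΣVar(i) = 1.25 + 0.67 + 2.02 + 2.34 + 1.88 + 0.81 = 8.97
Var(T) = 8.97 + 2 × 8.45 = 25.87
α (item deleted) = (6/5)·(1 − 8.97/25.87) = 0.78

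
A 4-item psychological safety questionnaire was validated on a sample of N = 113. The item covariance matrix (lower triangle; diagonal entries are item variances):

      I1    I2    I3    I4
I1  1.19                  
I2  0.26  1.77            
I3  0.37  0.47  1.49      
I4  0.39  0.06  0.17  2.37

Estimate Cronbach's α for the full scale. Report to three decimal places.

Σσ²ᵢ = 1.19 + 1.77 + 1.49 + 2.37 = 6.82
Sum of the distinct covariances = 1.72
σ²_total = 6.82 + 2 × 1.72 = 10.26
α = (k/(k−1))·(1 − Σσ²ᵢ/σ²_total) = (4/3)·(1 − 6.82/10.26) = 0.447

α = 0.447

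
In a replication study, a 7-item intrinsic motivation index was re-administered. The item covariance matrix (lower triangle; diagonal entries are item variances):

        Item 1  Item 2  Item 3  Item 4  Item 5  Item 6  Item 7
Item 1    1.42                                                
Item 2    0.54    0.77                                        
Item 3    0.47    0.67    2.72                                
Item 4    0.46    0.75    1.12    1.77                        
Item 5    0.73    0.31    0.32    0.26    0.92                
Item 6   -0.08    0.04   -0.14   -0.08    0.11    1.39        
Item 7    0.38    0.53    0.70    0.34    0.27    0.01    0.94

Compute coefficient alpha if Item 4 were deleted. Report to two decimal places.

coefficient alpha = 0.65

Remaining items: Item 1, Item 2, Item 3, Item 5, Item 6, Item 7 (k = 6).
sum of item variances = 1.42 + 0.77 + 2.72 + 0.92 + 1.39 + 0.94 = 8.16
Var(T) = 8.16 + 2 × 4.86 = 17.88
α (item deleted) = (6/5)·(1 − 8.16/17.88) = 0.65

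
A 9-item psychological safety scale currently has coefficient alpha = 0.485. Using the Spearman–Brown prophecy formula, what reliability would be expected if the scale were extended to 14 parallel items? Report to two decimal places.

predicted reliability = 0.59

Length factor m = 14/9 = 1.5556
α' = m·α / (1 + (m−1)·α)
   = 14/9 × 0.485 / (1 + (14/9 − 1) × 0.485)
   = 0.7544 / 1.2694 = 0.59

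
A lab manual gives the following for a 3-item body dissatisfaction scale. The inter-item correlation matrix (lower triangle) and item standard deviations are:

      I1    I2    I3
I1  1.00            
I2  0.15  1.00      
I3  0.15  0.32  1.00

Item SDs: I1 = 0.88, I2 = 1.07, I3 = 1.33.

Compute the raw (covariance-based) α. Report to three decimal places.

α = 0.443

Σσ²ᵢ = 0.88² + 1.07² + 1.33² = 3.6882
Covariances σ_ij = r_ij · s_i · s_j:
  σ(I1,I2) = 0.15 × 0.88 × 1.07 = 0.1412
  σ(I1,I3) = 0.15 × 0.88 × 1.33 = 0.1756
  σ(I2,I3) = 0.32 × 1.07 × 1.33 = 0.4554
σ²_T = Σσ²ᵢ + 2·Σσ_ij = 3.6882 + 2 × 0.7722 = 5.2326
α = (3/2)·(1 − 3.6882/5.2326) = 0.443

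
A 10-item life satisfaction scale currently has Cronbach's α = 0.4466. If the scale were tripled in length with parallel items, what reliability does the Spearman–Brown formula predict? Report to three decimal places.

Length factor m = 3
α' = m·α / (1 + (m−1)·α)
   = 3 × 0.4466 / (1 + (3 − 1) × 0.4466)
   = 1.3398 / 1.8932 = 0.708

predicted reliability = 0.708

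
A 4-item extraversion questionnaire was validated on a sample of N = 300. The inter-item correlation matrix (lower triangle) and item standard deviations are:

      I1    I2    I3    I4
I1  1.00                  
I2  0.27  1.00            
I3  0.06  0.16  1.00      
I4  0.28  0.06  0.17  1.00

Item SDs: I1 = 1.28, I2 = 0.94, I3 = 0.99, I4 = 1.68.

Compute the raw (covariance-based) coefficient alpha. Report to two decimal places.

Σσ²ᵢ = 1.28² + 0.94² + 0.99² + 1.68² = 6.3245
Covariances σ_ij = r_ij · s_i · s_j:
  σ(I1,I2) = 0.27 × 1.28 × 0.94 = 0.3249
  σ(I1,I3) = 0.06 × 1.28 × 0.99 = 0.0760
  σ(I1,I4) = 0.28 × 1.28 × 1.68 = 0.6021
  σ(I2,I3) = 0.16 × 0.94 × 0.99 = 0.1489
  σ(I2,I4) = 0.06 × 0.94 × 1.68 = 0.0948
  σ(I3,I4) = 0.17 × 0.99 × 1.68 = 0.2827
σ²_T = Σσ²ᵢ + 2·Σσ_ij = 6.3245 + 2 × 1.5294 = 9.3833
α = (4/3)·(1 − 6.3245/9.3833) = 0.43

coefficient alpha = 0.43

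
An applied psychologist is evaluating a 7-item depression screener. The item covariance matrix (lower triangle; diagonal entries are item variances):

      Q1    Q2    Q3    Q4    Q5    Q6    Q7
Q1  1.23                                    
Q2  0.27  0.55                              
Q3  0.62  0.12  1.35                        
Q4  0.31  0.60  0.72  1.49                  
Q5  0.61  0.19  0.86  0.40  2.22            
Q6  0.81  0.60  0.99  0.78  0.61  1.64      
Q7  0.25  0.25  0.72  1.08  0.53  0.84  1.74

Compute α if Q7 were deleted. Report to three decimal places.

α = 0.800

Remaining items: Q1, Q2, Q3, Q4, Q5, Q6 (k = 6).
Σσᵢ² = 1.23 + 0.55 + 1.35 + 1.49 + 2.22 + 1.64 = 8.48
total variance = 8.48 + 2 × 8.49 = 25.46
α (item deleted) = (6/5)·(1 − 8.48/25.46) = 0.800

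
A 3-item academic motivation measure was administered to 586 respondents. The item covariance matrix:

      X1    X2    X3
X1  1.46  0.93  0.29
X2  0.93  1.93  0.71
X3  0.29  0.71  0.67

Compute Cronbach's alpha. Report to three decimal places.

ΣVar(i) = 1.46 + 1.93 + 0.67 = 4.06
Σ_{i<j} σ_ij = 1.93
total variance = 4.06 + 2 × 1.93 = 7.92
α = (k/(k−1))·(1 − ΣVar(i)/total variance) = (3/2)·(1 − 4.06/7.92) = 0.731

α = 0.731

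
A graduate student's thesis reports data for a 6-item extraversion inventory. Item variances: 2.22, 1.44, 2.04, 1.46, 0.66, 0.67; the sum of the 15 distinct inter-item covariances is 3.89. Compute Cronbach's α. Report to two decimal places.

α = 0.57

ΣVar(i) = 2.22 + 1.44 + 2.04 + 1.46 + 0.66 + 0.67 = 8.49
Sum of distinct covariances = 3.89
total variance = ΣVar(i) + 2·Σcov = 8.49 + 2 × 3.89 = 16.27
α = (6/5)·(1 − 8.49/16.27) = 0.57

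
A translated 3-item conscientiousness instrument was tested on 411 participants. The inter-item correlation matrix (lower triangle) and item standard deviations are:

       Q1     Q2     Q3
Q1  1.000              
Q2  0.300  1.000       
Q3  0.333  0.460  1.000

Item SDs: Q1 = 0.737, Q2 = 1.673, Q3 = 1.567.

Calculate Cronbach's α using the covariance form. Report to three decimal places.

α = 0.605

Σσ²ᵢ = 0.737² + 1.673² + 1.567² = 5.7976
Covariances σ_ij = r_ij · s_i · s_j:
  σ(Q1,Q2) = 0.300 × 0.737 × 1.673 = 0.3699
  σ(Q1,Q3) = 0.333 × 0.737 × 1.567 = 0.3846
  σ(Q2,Q3) = 0.460 × 1.673 × 1.567 = 1.2059
σ²_T = Σσ²ᵢ + 2·Σσ_ij = 5.7976 + 2 × 1.9604 = 9.7184
α = (3/2)·(1 − 5.7976/9.7184) = 0.605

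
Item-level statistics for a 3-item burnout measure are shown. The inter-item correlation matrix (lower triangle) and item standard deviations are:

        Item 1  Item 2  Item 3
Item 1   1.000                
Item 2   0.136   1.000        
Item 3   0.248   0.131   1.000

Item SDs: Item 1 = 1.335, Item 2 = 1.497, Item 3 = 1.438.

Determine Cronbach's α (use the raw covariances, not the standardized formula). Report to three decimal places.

Σσ²ᵢ = 1.335² + 1.497² + 1.438² = 6.0911
Covariances σ_ij = r_ij · s_i · s_j:
  σ(Item 1,Item 2) = 0.136 × 1.335 × 1.497 = 0.2718
  σ(Item 1,Item 3) = 0.248 × 1.335 × 1.438 = 0.4761
  σ(Item 2,Item 3) = 0.131 × 1.497 × 1.438 = 0.2820
σ²_T = Σσ²ᵢ + 2·Σσ_ij = 6.0911 + 2 × 1.0299 = 8.1509
α = (3/2)·(1 − 6.0911/8.1509) = 0.379

Cronbach's α = 0.379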